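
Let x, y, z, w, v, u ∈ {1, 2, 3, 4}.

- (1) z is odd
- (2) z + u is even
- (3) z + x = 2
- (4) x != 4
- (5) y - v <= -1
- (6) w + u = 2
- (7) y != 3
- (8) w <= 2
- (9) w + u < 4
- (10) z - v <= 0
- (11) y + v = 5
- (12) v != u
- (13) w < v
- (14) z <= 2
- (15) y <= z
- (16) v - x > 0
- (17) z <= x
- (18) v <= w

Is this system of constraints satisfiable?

Unsatisfiable

From constraints 14 and 15: y ≤ z ≤ 2. From constraints 8 and 18: v ≤ w ≤ 2. Hence y + v ≤ 4. But constraint 11 requires y + v = 5, and 5 > 4. Contradiction.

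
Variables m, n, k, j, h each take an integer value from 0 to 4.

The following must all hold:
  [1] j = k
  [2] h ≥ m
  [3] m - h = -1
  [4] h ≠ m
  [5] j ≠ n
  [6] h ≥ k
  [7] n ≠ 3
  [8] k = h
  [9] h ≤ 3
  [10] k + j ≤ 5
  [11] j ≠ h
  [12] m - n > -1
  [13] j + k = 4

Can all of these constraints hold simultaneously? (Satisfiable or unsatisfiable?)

From constraints 1 and 8, j = k = h, so j = h. But constraint 11 says j ≠ h. Contradiction.

Unsatisfiable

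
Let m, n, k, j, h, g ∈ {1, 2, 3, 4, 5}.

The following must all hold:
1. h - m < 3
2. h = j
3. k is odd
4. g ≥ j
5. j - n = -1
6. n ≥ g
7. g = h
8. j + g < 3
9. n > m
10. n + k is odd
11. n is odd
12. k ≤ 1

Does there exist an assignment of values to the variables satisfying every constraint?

Constraint 11 makes n odd and constraint 3 makes k odd, so n + k must be even. Constraint 10 says n + k is odd — contradiction.

Unsatisfiable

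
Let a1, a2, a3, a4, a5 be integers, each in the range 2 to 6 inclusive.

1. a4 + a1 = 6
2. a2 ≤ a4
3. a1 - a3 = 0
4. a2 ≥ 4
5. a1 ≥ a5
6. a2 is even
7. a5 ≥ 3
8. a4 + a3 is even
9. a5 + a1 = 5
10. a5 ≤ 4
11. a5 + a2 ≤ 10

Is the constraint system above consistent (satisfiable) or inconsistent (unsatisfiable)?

From constraints 2 and 4: a4 ≥ a2 ≥ 4. From constraints 5 and 7: a1 ≥ a5 ≥ 3. Hence a4 + a1 ≥ 7. But constraint 1 requires a4 + a1 = 6, and 6 < 7. Contradiction.

Unsatisfiable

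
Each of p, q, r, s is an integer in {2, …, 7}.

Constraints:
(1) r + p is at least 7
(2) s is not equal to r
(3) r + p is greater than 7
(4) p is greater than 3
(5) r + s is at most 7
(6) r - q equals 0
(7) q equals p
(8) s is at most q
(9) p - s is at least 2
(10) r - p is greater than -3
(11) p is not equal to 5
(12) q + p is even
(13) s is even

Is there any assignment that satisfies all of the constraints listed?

Satisfiable

Setting (p, q, r, s) = (4, 4, 4, 2) satisfies everything: constraint 1: r + p = 8; constraint 3: r + p = 8; constraint 5: r + s = 6, and the others follow.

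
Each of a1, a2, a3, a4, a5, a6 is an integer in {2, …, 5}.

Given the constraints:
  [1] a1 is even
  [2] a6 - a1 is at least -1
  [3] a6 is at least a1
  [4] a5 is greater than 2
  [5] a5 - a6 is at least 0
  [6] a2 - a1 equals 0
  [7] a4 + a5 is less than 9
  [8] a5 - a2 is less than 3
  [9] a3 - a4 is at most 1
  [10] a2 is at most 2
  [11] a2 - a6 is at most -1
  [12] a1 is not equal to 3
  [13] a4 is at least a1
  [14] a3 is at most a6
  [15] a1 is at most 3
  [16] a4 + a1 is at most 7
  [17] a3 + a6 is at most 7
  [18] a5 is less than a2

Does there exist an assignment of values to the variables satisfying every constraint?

Unsatisfiable

Constraints 5, 11, and 18 give a2 < a6, a6 ≤ a5, a5 < a2. Chaining: a2 < a6 ≤ a5 < a2, which forces a2 < a2 — impossible.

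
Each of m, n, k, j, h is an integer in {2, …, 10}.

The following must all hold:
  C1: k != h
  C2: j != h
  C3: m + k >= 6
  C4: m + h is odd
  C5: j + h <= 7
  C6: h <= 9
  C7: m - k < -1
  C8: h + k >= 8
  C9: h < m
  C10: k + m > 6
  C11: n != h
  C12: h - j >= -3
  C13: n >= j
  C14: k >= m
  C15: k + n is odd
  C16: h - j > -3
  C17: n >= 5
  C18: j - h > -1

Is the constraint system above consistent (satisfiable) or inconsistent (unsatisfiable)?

One satisfying assignment is m = 3, n = 7, k = 6, j = 3, h = 2.
For the less obvious constraints — constraint 3: m + k = 9; constraint 5: j + h = 5 — and the others hold by inspection.

Satisfiable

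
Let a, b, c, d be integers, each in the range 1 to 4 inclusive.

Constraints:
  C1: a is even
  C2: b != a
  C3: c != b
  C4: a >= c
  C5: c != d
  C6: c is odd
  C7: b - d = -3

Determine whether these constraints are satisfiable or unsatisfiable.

Satisfiable

One satisfying assignment is a = 4, b = 1, c = 3, d = 4.
For the less obvious constraints — constraint 1: a = 4 is even; constraint 7: b - d = -3 — and the others hold by inspection.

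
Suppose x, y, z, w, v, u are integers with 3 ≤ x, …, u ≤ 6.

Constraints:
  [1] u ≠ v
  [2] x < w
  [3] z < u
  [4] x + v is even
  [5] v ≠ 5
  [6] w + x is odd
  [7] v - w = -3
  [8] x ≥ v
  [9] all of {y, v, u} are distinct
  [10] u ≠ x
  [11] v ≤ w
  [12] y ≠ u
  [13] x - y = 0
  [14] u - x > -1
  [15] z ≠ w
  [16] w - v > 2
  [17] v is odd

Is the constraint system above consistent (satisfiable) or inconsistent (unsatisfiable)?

Satisfiable

Try x = 5, y = 5, z = 4, w = 6, v = 3, u = 6.
Check constraint 7: v - w = -3; constraint 13: x - y = 0. The remaining constraints are straightforward to verify.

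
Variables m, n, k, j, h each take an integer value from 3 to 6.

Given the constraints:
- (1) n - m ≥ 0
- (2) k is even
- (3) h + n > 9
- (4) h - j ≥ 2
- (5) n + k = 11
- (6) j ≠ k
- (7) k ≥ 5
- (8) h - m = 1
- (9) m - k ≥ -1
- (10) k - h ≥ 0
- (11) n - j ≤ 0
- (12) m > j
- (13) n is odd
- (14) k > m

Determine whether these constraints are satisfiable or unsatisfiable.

Constraints 1, 4, 9, 10, and 11 give k − h ≥ 0, h − j ≥ 2, j − n ≥ 0, n − m ≥ 0, m − k ≥ -1.
Adding all 5 inequalities: the left sides telescope to 0, and the right sides sum to 0 + 2 + 0 + 0 + (-1) = 1. So 0 ≥ 1, which is false.

Unsatisfiable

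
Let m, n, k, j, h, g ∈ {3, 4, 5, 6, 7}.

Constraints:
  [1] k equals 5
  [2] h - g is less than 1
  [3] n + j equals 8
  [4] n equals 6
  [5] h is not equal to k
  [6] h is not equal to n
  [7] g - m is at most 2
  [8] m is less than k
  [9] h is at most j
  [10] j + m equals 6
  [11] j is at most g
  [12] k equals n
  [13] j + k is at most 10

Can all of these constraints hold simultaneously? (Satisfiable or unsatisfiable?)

Unsatisfiable

Constraint 1 fixes k = 5 and constraint 4 fixes n = 6, but constraint 12 requires k = n. Since 5 ≠ 6, contradiction.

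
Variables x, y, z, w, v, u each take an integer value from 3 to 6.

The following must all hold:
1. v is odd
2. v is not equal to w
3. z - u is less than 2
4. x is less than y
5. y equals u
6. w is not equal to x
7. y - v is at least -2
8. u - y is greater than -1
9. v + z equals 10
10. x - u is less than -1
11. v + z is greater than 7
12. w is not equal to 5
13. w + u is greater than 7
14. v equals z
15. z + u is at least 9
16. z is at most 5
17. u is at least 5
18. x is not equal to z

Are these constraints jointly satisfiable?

Setting (x, y, z, w, v, u) = (4, 6, 5, 3, 5, 6) satisfies everything: constraint 3: z - u = -1; constraint 7: y - v = 1, and the others follow.

Satisfiable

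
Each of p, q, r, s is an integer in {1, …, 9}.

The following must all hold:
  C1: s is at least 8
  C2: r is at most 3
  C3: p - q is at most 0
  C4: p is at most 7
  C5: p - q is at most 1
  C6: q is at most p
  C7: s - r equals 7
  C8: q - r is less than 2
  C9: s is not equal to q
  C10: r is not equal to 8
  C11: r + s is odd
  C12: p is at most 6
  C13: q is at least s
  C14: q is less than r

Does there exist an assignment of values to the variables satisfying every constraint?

From constraints 1 and 13: q ≥ s and s ≥ 8, so q ≥ 8. From constraints 4 and 6: q ≤ p and p ≤ 7, so q ≤ 7. But 7 < 8, so no value of q works.

Unsatisfiable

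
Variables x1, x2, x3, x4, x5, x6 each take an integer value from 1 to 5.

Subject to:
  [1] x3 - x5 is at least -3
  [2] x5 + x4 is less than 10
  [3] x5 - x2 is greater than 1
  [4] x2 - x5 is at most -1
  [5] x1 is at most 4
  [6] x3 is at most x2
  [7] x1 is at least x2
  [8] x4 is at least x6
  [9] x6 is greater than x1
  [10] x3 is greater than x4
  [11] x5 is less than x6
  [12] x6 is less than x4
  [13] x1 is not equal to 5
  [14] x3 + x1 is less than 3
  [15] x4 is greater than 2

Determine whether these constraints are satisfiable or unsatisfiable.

Constraints 4, 6, 10, 11, and 12 give x5 < x6, x6 < x4, x4 < x3, x3 ≤ x2, x2 < x5. Chaining: x5 < x6 < x4 < x3 ≤ x2 < x5, which forces x5 < x5 — impossible.

Unsatisfiable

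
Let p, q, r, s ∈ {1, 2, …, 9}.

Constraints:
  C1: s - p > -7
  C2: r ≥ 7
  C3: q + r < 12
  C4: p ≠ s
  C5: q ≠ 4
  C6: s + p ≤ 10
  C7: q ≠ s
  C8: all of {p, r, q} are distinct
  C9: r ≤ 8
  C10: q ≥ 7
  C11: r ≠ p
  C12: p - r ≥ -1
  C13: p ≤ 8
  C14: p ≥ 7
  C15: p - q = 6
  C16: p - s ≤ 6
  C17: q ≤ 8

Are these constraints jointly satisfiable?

Constraints 2, 9, 10, 13, 14, and 17 confine each of p, r, q to the 2 values {7, 8}.
Constraint 8 requires all 3 of them to be distinct, but only 2 values are available — impossible by the pigeonhole principle.

Unsatisfiable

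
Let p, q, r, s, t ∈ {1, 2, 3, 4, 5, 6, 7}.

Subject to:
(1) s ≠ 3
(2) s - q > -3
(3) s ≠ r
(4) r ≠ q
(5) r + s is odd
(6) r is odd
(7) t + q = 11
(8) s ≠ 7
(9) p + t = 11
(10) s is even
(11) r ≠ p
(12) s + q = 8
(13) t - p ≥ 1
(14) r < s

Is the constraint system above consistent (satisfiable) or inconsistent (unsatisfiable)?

Satisfiable

The assignment p = 4, q = 4, r = 3, s = 4, t = 7 works:
  constraint 2 holds since s - q = 0.
  constraint 7 holds since t + q = 11.
The rest check out directly.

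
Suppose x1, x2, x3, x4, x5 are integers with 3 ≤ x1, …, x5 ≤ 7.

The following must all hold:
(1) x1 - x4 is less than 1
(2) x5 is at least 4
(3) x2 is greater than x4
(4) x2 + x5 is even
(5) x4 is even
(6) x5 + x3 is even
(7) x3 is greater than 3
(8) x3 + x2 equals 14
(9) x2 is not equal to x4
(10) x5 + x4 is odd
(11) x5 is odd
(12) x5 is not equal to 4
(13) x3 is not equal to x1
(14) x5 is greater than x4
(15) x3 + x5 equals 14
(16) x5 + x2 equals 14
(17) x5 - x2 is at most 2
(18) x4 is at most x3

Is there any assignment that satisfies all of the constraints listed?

The assignment x1 = 4, x2 = 7, x3 = 7, x4 = 6, x5 = 7 works:
  constraint 1 holds since x1 - x4 = -2.
  constraint 8 holds since x3 + x2 = 14.
The rest check out directly.

Satisfiable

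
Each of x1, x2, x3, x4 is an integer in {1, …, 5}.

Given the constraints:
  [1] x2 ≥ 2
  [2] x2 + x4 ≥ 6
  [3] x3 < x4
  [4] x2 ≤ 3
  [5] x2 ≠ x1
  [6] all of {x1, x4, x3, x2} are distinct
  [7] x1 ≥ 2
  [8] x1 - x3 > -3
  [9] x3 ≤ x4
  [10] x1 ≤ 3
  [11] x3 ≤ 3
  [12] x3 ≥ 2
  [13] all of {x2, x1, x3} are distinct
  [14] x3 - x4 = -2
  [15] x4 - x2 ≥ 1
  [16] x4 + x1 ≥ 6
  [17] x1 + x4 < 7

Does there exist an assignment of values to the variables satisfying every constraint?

Constraints 1, 4, 7, 10, 11, and 12 confine each of x2, x1, x3 to the 2 values {2, 3}.
Constraint 13 requires all 3 of them to be distinct, but only 2 values are available — impossible by the pigeonhole principle.

Unsatisfiable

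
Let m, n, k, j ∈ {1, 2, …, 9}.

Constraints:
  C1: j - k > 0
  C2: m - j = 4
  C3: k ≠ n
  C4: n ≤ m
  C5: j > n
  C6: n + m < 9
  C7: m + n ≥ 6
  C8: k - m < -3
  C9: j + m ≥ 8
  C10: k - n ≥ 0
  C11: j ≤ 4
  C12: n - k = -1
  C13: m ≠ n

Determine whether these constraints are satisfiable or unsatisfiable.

Satisfiable

Setting (m, n, k, j) = (7, 1, 2, 3) satisfies everything: constraint 1: j - k = 1; constraint 2: m - j = 4, and the others follow.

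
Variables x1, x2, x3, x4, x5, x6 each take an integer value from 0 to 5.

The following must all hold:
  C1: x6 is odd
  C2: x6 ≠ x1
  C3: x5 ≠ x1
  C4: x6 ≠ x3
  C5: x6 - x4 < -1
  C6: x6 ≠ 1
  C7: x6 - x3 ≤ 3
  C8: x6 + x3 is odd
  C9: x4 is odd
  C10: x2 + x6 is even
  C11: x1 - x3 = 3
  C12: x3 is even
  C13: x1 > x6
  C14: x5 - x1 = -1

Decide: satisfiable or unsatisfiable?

Satisfiable

The assignment x1 = 5, x2 = 5, x3 = 2, x4 = 5, x5 = 4, x6 = 3 works:
  constraint 5 holds since x6 - x4 = -2.
  constraint 7 holds since x6 - x3 = 1.
The rest check out directly.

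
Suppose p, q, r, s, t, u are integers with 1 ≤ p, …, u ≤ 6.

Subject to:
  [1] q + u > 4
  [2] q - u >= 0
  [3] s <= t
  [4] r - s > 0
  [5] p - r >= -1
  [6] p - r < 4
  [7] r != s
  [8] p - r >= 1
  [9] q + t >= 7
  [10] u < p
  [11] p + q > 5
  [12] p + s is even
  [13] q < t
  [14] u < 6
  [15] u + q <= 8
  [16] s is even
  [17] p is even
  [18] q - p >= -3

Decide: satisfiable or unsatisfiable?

The assignment p = 4, q = 3, r = 3, s = 2, t = 5, u = 3 works:
  constraint 1 holds since q + u = 6.
  constraint 2 holds since q - u = 0.
The rest check out directly.

Satisfiable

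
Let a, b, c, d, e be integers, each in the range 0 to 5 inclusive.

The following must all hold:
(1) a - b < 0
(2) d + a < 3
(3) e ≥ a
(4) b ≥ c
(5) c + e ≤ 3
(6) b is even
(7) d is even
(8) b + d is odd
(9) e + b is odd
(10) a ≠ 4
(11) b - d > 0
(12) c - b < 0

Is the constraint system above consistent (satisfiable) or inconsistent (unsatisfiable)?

Constraint 6 makes b even and constraint 7 makes d even, so b + d must be even. Constraint 8 says b + d is odd — contradiction.

Unsatisfiable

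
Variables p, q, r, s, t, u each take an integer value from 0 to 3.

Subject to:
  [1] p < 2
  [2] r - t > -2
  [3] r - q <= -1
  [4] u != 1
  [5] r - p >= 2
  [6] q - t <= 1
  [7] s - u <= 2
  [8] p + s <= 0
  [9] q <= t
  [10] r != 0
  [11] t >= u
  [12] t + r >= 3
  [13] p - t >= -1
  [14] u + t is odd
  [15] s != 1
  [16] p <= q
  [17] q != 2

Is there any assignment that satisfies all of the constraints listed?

Constraints 3, 5, 6, and 13 give q − r ≥ 1, r − p ≥ 2, p − t ≥ -1, t − q ≥ -1.
Adding all 4 inequalities: the left sides telescope to 0, and the right sides sum to 1 + 2 + (-1) + (-1) = 1. So 0 ≥ 1, which is false.

Unsatisfiable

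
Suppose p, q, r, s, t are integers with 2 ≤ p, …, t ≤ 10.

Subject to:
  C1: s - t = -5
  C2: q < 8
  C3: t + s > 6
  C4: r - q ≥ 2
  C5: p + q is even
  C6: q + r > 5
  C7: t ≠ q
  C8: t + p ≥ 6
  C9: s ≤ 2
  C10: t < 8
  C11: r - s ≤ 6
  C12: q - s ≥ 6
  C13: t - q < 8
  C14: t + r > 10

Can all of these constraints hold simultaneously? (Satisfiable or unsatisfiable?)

Constraints 4, 11, and 12 give q − s ≥ 6, s − r ≥ -6, r − q ≥ 2.
Adding all 3 inequalities: the left sides telescope to 0, and the right sides sum to 6 + (-6) + 2 = 2. So 0 ≥ 2, which is false.

Unsatisfiable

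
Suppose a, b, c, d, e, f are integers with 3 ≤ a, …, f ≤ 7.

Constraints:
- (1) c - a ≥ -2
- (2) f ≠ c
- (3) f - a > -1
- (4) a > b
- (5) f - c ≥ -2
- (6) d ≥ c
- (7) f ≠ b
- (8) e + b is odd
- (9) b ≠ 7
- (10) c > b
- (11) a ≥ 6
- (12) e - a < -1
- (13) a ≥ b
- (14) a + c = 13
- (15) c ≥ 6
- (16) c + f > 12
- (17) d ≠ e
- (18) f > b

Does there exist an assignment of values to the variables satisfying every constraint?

Try a = 7, b = 4, c = 6, d = 6, e = 3, f = 7.
Check constraint 1: c - a = -1; constraint 3: f - a = 0; constraint 5: f - c = 1. The remaining constraints are straightforward to verify.

Satisfiable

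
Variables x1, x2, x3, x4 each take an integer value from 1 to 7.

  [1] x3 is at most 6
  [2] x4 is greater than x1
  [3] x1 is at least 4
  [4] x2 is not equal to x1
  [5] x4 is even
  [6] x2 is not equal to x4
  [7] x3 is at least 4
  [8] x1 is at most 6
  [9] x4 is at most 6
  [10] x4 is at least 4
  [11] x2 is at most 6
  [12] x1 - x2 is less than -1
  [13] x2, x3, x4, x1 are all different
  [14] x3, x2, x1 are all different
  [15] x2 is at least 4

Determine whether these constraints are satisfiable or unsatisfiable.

Constraints 1, 3, 7, 8, 9, 10, 11, and 15 confine each of x2, x3, x4, x1 to the 3 values {4, …, 6}.
Constraint 13 requires all 4 of them to be distinct, but only 3 values are available — impossible by the pigeonhole principle.

Unsatisfiable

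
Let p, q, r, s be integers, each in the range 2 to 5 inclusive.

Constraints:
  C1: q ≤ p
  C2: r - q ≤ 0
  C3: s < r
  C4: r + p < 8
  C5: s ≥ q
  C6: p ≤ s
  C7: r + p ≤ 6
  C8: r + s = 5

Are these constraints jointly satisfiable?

Constraints 1, 2, 3, and 6 give r ≤ q, q ≤ p, p ≤ s, s < r. Chaining: r ≤ q ≤ p ≤ s < r, which forces r < r — impossible.

Unsatisfiable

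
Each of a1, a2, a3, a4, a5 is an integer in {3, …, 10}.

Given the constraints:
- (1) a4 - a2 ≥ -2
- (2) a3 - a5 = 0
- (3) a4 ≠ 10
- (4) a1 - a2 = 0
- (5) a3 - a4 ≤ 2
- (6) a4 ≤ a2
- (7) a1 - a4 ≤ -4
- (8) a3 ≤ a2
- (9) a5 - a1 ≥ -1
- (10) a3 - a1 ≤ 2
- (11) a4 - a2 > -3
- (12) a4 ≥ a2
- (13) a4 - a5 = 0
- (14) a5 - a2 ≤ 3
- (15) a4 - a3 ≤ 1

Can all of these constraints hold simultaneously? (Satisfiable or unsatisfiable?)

Constraints 7, 10, and 15 give a3 − a4 ≥ -1, a4 − a1 ≥ 4, a1 − a3 ≥ -2.
Adding all 3 inequalities: the left sides telescope to 0, and the right sides sum to (-1) + 4 + (-2) = 1. So 0 ≥ 1, which is false.

Unsatisfiable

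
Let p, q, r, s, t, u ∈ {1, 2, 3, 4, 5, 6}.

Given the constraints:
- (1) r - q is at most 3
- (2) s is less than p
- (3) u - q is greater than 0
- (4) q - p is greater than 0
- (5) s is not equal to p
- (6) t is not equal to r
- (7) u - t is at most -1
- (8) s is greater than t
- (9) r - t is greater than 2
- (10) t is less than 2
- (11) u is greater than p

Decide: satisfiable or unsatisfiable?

Unsatisfiable

Constraints 2, 3, 4, 7, and 8 give t < s, s < p, p < q, q < u, u < t. Chaining: t < s < p < q < u < t, which forces t < t — impossible.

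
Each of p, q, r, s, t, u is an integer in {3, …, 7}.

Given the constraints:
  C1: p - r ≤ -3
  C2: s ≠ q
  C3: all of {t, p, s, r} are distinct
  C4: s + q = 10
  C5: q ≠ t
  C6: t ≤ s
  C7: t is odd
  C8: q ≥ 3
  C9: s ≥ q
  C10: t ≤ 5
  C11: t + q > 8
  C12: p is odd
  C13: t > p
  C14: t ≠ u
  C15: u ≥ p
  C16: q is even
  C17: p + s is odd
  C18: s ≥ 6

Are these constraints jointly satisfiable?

Try p = 3, q = 4, r = 7, s = 6, t = 5, u = 4.
Check constraint 1: p - r = -4; constraint 4: s + q = 10; constraint 11: t + q = 9. The remaining constraints are straightforward to verify.

Satisfiable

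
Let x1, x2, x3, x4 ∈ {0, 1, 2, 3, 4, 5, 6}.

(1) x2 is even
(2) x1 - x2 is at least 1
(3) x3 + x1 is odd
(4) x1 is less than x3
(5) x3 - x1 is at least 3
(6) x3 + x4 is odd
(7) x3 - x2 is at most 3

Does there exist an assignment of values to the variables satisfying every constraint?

Constraints 2, 5, and 7 give x2 − x3 ≥ -3, x3 − x1 ≥ 3, x1 − x2 ≥ 1.
Adding all 3 inequalities: the left sides telescope to 0, and the right sides sum to (-3) + 3 + 1 = 1. So 0 ≥ 1, which is false.

Unsatisfiable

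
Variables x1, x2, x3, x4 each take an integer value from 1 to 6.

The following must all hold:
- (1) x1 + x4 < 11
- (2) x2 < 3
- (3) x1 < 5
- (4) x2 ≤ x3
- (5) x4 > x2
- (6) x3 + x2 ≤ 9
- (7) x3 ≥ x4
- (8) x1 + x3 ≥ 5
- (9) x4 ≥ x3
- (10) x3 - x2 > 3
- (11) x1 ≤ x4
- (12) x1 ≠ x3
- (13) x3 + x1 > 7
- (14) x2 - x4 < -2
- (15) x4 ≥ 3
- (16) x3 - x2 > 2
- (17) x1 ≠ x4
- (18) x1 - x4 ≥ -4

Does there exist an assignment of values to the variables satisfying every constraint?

Satisfiable

One satisfying assignment is x1 = 3, x2 = 1, x3 = 5, x4 = 5.
For the less obvious constraints — constraint 1: x1 + x4 = 8; constraint 6: x3 + x2 = 6 — and the others hold by inspection.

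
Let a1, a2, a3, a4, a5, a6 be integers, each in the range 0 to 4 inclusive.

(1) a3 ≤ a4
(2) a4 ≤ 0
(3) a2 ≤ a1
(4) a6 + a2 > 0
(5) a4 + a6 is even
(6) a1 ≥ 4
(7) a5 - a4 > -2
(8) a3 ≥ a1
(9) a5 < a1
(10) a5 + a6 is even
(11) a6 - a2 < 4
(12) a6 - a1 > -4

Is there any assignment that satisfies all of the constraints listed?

From constraints 6 and 8: a3 ≥ a1 and a1 ≥ 4, so a3 ≥ 4. From constraints 1 and 2: a3 ≤ a4 and a4 ≤ 0, so a3 ≤ 0. But 0 < 4, so no value of a3 works.

Unsatisfiable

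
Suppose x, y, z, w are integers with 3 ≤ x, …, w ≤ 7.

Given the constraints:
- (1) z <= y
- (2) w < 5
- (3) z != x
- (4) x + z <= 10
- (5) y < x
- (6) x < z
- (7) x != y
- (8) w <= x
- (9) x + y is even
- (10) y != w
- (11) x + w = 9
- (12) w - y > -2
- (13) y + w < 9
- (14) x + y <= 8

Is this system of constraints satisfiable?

Unsatisfiable

Constraints 1, 5, and 6 give x < z, z ≤ y, y < x. Chaining: x < z ≤ y < x, which forces x < x — impossible.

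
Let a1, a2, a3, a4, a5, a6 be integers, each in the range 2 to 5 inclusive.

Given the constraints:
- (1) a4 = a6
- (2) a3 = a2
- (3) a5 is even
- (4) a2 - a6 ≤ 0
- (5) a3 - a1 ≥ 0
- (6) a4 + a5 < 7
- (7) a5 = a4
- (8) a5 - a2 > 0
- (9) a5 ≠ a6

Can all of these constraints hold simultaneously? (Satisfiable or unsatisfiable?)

Unsatisfiable

From constraints 1 and 7, a5 = a4 = a6, so a5 = a6. But constraint 9 says a5 ≠ a6. Contradiction.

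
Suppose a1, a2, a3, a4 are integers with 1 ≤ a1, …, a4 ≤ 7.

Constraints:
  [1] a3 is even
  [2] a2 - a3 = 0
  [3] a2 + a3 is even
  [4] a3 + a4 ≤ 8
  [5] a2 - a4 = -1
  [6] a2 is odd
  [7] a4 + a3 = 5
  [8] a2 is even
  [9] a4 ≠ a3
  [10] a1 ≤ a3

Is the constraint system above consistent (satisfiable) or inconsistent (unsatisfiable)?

Constraint 6 makes a2 odd and constraint 1 makes a3 even, so a2 + a3 must be odd. Constraint 3 says a2 + a3 is even — contradiction.

Unsatisfiable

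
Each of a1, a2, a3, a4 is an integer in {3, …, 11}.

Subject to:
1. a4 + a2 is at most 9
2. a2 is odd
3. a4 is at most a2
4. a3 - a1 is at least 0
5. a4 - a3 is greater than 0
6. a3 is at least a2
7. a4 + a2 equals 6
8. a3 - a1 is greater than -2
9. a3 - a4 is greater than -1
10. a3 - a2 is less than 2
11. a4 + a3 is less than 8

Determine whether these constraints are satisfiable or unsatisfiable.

Unsatisfiable

Constraints 3, 5, and 6 give a3 < a4, a4 ≤ a2, a2 ≤ a3. Chaining: a3 < a4 ≤ a2 ≤ a3, which forces a3 < a3 — impossible.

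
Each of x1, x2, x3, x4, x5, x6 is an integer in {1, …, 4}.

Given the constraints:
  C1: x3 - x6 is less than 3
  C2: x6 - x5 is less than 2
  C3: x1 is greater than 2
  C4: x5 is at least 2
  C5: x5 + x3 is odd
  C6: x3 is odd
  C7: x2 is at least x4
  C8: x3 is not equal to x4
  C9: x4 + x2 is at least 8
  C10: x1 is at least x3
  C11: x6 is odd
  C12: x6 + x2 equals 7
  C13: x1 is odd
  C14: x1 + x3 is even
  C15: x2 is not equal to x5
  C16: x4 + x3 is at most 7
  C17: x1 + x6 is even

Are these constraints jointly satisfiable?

Setting (x1, x2, x3, x4, x5, x6) = (3, 4, 3, 4, 2, 3) satisfies everything: constraint 1: x3 - x6 = 0; constraint 2: x6 - x5 = 1; constraint 9: x4 + x2 = 8, and the others follow.

Satisfiable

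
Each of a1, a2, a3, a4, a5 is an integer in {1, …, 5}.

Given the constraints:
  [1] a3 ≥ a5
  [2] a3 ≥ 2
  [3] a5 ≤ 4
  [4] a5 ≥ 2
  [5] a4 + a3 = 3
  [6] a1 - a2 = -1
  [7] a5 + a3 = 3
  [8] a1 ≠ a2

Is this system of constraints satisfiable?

From constraint 4: a5 ≥ 2. From constraint 2: a3 ≥ 2. Hence a5 + a3 ≥ 4. But constraint 7 requires a5 + a3 = 3, and 3 < 4. Contradiction.

Unsatisfiable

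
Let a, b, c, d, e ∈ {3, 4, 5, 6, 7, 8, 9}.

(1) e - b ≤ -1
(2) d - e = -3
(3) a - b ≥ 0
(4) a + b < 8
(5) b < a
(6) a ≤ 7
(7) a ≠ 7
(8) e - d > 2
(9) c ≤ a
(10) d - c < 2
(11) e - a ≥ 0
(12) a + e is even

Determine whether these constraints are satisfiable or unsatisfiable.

Unsatisfiable

Constraints 1, 5, and 11 give b < a, a ≤ e, e < b. Chaining: b < a ≤ e < b, which forces b < b — impossible.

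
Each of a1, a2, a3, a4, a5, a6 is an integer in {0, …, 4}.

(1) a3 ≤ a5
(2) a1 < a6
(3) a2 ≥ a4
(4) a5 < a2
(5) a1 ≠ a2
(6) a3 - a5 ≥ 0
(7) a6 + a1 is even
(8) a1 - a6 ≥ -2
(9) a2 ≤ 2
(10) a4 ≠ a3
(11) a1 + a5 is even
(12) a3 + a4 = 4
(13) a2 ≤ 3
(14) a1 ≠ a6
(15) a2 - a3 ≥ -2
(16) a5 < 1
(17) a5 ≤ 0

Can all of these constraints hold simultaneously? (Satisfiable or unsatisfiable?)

From constraints 1 and 17: a3 ≤ a5 ≤ 0. From constraints 3 and 13: a4 ≤ a2 ≤ 3. Hence a3 + a4 ≤ 3. But constraint 12 requires a3 + a4 = 4, and 4 > 3. Contradiction.

Unsatisfiable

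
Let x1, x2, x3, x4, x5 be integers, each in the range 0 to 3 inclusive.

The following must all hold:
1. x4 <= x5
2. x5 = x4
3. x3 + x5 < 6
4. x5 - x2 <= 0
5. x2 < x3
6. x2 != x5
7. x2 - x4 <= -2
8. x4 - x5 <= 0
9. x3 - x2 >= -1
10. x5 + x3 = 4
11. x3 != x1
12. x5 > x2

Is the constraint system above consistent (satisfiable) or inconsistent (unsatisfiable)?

Constraints 4, 7, and 8 give x2 − x5 ≥ 0, x5 − x4 ≥ 0, x4 − x2 ≥ 2.
Adding all 3 inequalities: the left sides telescope to 0, and the right sides sum to 0 + 0 + 2 = 2. So 0 ≥ 2, which is false.

Unsatisfiable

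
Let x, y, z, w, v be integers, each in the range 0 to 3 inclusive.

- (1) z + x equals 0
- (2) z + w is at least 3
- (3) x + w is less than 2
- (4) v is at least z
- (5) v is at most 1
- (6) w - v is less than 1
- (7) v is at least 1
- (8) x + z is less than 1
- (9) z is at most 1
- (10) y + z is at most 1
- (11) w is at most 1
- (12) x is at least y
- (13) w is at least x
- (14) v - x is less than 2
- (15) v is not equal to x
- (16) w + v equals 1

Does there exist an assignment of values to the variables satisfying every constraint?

From constraints 4 and 5: z ≤ v ≤ 1. From constraint 11: w ≤ 1. Hence z + w ≤ 2. But constraint 2 requires z + w ≥ 3, and 3 > 2. Contradiction.

Unsatisfiable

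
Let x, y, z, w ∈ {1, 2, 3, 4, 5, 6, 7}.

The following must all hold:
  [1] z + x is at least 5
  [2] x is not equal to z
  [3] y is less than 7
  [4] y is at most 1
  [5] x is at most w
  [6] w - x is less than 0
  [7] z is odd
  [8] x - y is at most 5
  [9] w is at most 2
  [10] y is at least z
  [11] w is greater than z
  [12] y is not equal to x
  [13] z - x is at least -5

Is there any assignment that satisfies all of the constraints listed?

From constraints 4 and 10: z ≤ y ≤ 1. From constraints 5 and 9: x ≤ w ≤ 2. Hence z + x ≤ 3. But constraint 1 requires z + x ≥ 5, and 5 > 3. Contradiction.

Unsatisfiable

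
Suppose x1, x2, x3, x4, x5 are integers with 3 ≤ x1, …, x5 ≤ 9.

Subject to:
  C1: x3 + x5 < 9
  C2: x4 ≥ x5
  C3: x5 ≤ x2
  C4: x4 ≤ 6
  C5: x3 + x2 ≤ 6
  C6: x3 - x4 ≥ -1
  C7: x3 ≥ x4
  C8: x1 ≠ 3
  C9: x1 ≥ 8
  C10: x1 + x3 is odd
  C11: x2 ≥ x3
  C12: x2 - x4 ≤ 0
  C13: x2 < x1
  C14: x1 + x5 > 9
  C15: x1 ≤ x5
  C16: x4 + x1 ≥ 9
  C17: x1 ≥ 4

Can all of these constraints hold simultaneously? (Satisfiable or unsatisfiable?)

Unsatisfiable

From constraints 9 and 15: x5 ≥ x1 and x1 ≥ 8, so x5 ≥ 8. From constraints 2 and 4: x5 ≤ x4 and x4 ≤ 6, so x5 ≤ 6. But 6 < 8, so no value of x5 works.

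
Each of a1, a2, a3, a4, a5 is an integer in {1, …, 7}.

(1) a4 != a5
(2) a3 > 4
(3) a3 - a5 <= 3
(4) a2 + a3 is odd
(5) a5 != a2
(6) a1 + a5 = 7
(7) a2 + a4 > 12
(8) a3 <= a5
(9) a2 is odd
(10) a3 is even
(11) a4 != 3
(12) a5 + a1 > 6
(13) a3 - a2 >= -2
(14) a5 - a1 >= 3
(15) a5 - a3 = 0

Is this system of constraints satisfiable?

Setting (a1, a2, a3, a4, a5) = (1, 7, 6, 7, 6) satisfies everything: constraint 3: a3 - a5 = 0; constraint 6: a1 + a5 = 7, and the others follow.

Satisfiable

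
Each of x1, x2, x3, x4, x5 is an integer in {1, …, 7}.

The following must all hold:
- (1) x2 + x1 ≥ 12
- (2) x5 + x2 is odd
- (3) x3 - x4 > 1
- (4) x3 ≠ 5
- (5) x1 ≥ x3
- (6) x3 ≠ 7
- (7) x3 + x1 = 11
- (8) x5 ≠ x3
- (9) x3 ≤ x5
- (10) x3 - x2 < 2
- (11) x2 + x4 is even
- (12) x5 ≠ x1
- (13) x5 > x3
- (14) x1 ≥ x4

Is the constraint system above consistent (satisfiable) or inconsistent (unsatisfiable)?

Satisfiable

One satisfying assignment is x1 = 7, x2 = 5, x3 = 4, x4 = 1, x5 = 6.
For the less obvious constraints — constraint 1: x2 + x1 = 12; constraint 3: x3 - x4 = 3; constraint 7: x3 + x1 = 11 — and the others hold by inspection.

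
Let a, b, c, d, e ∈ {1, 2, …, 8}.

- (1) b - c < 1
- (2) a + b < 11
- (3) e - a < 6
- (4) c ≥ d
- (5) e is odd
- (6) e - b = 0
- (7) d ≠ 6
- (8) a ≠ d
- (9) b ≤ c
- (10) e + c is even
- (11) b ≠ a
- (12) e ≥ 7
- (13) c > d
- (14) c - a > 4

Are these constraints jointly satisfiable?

Setting (a, b, c, d, e) = (2, 7, 7, 1, 7) satisfies everything: constraint 1: b - c = 0; constraint 2: a + b = 9, and the others follow.

Satisfiable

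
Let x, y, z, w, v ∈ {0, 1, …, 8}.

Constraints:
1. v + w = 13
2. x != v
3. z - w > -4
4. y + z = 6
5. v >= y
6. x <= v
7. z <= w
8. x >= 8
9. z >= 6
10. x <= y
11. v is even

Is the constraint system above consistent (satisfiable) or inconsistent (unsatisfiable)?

From constraints 6 and 8: v ≥ x ≥ 8. From constraints 7 and 9: w ≥ z ≥ 6. Hence v + w ≥ 14. But constraint 1 requires v + w = 13, and 13 < 14. Contradiction.

Unsatisfiable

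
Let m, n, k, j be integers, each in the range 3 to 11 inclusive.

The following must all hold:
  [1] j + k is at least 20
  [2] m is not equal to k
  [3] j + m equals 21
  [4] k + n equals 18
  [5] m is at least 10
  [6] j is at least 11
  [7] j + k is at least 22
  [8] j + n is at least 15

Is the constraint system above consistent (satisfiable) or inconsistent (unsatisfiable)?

Satisfiable

The assignment m = 10, n = 7, k = 11, j = 11 works:
  constraint 1 holds since j + k = 22.
  constraint 3 holds since j + m = 21.
  constraint 4 holds since k + n = 18.
The rest check out directly.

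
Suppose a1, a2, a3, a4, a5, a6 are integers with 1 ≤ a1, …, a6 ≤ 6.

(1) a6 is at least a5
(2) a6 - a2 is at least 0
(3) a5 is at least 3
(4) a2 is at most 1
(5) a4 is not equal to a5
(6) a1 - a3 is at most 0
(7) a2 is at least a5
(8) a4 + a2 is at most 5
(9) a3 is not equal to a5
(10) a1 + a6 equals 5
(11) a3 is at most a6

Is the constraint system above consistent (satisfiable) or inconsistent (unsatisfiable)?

Unsatisfiable

From constraints 3 and 7: a2 ≥ a5 and a5 ≥ 3, so a2 ≥ 3. From constraint 4: a2 ≤ 1. But 1 < 3, so no value of a2 works.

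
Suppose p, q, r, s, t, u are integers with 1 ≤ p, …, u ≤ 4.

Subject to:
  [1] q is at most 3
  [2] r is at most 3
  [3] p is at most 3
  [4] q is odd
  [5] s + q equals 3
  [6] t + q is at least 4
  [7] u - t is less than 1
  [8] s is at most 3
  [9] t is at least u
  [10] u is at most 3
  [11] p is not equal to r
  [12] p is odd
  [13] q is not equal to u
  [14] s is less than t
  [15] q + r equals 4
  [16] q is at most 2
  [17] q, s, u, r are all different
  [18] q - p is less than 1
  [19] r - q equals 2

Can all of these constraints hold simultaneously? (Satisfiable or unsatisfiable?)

Unsatisfiable

Constraints 1, 2, 8, and 10 confine each of q, s, u, r to the 3 values {1, …, 3} (the domain already gives each ≥ 1).
Constraint 17 requires all 4 of them to be distinct, but only 3 values are available — impossible by the pigeonhole principle.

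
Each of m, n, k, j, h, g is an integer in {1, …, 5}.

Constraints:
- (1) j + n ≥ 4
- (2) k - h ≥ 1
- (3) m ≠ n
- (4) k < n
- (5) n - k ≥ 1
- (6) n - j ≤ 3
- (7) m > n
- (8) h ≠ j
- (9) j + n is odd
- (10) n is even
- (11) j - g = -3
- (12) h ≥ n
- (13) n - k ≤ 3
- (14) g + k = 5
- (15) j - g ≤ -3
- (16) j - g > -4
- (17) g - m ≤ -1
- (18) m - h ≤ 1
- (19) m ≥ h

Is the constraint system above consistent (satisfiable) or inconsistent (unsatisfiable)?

Unsatisfiable

Constraints 2, 5, 6, 15, 17, and 18 give k − h ≥ 1, h − m ≥ -1, m − g ≥ 1, g − j ≥ 3, j − n ≥ -3, n − k ≥ 1.
Adding all 6 inequalities: the left sides telescope to 0, and the right sides sum to 1 + (-1) + 1 + 3 + (-3) + 1 = 2. So 0 ≥ 2, which is false.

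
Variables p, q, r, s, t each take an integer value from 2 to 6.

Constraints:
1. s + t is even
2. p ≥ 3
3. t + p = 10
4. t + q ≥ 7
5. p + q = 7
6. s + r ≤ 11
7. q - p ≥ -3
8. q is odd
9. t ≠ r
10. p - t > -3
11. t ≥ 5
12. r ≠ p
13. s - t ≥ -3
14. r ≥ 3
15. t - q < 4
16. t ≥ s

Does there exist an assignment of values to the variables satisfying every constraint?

Satisfiable

The assignment p = 4, q = 3, r = 5, s = 6, t = 6 works:
  constraint 3 holds since t + p = 10.
  constraint 4 holds since t + q = 9.
  constraint 5 holds since p + q = 7.
The rest check out directly.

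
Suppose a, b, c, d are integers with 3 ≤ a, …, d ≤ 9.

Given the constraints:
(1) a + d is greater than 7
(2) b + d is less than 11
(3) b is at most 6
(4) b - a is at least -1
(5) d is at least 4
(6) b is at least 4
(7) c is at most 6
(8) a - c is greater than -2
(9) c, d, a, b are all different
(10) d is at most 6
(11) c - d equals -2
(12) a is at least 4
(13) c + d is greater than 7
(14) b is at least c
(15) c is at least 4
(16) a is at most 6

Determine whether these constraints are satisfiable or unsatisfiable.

Unsatisfiable

Constraints 3, 5, 6, 7, 10, 12, 15, and 16 confine each of c, d, a, b to the 3 values {4, …, 6}.
Constraint 9 requires all 4 of them to be distinct, but only 3 values are available — impossible by the pigeonhole principle.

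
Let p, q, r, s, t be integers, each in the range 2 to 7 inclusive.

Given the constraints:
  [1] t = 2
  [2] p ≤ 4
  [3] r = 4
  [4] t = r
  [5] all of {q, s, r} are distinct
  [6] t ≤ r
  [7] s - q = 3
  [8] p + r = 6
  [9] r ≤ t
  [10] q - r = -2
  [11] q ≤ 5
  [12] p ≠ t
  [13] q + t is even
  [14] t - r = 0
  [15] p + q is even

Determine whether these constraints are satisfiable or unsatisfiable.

Constraint 1 fixes t = 2 and constraint 3 fixes r = 4, but constraint 4 requires t = r. Since 2 ≠ 4, contradiction.

Unsatisfiable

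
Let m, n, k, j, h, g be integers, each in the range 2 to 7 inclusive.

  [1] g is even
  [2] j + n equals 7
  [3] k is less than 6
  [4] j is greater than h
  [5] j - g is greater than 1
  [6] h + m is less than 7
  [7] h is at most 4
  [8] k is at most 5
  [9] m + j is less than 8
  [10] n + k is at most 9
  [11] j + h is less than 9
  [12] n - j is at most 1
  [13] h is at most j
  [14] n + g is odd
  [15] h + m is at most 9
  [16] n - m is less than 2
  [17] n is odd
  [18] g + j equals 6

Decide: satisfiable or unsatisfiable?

Take m = 3, n = 3, k = 3, j = 4, h = 3, g = 2. Then constraint 2: j + n = 7; constraint 5: j - g = 2, and every other listed constraint is also met.

Satisfiable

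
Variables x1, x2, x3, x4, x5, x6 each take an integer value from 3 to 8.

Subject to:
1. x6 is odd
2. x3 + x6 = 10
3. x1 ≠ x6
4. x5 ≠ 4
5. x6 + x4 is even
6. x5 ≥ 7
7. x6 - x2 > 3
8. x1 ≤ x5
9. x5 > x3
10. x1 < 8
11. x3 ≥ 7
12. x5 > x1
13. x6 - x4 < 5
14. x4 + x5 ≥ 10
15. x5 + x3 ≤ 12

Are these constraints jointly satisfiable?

From constraint 6: x5 ≥ 7. From constraint 11: x3 ≥ 7. Hence x5 + x3 ≥ 14. But constraint 15 requires x5 + x3 ≤ 12, and 12 < 14. Contradiction.

Unsatisfiable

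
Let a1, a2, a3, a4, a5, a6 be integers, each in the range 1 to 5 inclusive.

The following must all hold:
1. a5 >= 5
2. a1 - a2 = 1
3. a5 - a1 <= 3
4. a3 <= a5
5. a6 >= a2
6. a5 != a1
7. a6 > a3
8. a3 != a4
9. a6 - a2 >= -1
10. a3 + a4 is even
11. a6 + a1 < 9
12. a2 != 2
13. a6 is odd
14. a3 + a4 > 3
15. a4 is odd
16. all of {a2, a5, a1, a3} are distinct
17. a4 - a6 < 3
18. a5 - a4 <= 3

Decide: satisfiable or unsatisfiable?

Satisfiable

One satisfying assignment is a1 = 4, a2 = 3, a3 = 1, a4 = 3, a5 = 5, a6 = 3.
For the less obvious constraints — constraint 2: a1 - a2 = 1; constraint 3: a5 - a1 = 1 — and the others hold by inspection.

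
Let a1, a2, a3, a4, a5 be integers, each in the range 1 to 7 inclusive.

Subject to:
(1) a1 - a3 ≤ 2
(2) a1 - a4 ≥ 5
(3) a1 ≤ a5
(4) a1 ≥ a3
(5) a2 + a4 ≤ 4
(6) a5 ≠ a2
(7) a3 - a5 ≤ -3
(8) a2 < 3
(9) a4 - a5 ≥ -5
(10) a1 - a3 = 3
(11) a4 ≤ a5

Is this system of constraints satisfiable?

Unsatisfiable

Constraints 1, 2, 7, and 9 give a5 − a3 ≥ 3, a3 − a1 ≥ -2, a1 − a4 ≥ 5, a4 − a5 ≥ -5.
Adding all 4 inequalities: the left sides telescope to 0, and the right sides sum to 3 + (-2) + 5 + (-5) = 1. So 0 ≥ 1, which is false.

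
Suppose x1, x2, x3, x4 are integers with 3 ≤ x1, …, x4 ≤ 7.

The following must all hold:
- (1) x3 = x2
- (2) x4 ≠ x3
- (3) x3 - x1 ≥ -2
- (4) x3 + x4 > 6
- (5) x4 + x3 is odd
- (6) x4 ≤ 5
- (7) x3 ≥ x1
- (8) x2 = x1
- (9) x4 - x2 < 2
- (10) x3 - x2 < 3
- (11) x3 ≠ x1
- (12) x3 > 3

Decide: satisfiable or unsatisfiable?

From constraints 1 and 8, x3 = x2 = x1, so x3 = x1. But constraint 11 says x3 ≠ x1. Contradiction.

Unsatisfiable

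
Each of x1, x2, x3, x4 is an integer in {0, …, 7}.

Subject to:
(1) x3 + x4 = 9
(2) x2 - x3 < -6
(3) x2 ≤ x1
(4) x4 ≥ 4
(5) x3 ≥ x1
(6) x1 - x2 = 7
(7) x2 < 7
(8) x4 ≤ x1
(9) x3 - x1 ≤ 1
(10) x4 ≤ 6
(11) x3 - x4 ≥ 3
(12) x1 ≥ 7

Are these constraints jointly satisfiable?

Unsatisfiable

From constraints 5 and 12: x3 ≥ x1 ≥ 7. From constraint 4: x4 ≥ 4. Hence x3 + x4 ≥ 11. But constraint 1 requires x3 + x4 = 9, and 9 < 11. Contradiction.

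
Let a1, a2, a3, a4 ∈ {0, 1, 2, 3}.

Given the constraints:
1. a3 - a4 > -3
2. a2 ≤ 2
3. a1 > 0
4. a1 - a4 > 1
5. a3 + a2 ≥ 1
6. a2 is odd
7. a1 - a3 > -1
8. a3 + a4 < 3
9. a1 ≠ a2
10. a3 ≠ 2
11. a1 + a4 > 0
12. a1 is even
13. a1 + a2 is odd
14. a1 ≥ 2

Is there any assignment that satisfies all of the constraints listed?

Setting (a1, a2, a3, a4) = (2, 1, 0, 0) satisfies everything: constraint 1: a3 - a4 = 0; constraint 4: a1 - a4 = 2; constraint 5: a3 + a2 = 1, and the others follow.

Satisfiable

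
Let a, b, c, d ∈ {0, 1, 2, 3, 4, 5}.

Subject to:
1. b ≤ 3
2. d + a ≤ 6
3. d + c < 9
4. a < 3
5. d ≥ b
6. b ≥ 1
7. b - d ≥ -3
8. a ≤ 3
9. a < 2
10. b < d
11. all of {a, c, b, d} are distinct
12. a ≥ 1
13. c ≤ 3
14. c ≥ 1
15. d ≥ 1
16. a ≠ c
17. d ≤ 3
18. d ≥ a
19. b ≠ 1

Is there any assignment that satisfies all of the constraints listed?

Constraints 1, 6, 8, 12, 13, 14, 15, and 17 confine each of a, c, b, d to the 3 values {1, …, 3}.
Constraint 11 requires all 4 of them to be distinct, but only 3 values are available — impossible by the pigeonhole principle.

Unsatisfiable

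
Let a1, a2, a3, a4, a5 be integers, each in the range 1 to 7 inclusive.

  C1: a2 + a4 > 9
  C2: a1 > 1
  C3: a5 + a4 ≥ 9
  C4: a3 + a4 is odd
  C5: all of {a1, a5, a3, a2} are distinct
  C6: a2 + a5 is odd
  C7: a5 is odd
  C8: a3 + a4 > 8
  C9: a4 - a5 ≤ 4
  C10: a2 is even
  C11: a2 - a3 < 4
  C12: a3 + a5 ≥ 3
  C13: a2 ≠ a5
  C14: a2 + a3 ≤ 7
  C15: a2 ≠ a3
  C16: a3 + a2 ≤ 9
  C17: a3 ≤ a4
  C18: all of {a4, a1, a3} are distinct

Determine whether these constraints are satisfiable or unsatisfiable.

Satisfiable

One satisfying assignment is a1 = 5, a2 = 4, a3 = 2, a4 = 7, a5 = 3.
For the less obvious constraints — constraint 1: a2 + a4 = 11; constraint 3: a5 + a4 = 10 — and the others hold by inspection.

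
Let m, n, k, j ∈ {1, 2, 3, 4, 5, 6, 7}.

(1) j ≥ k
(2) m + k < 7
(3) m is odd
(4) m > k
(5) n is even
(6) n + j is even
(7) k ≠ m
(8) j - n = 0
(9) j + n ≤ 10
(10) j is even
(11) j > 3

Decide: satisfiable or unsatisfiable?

Satisfiable

Try m = 3, n = 4, k = 1, j = 4.
Check constraint 2: m + k = 4; constraint 8: j - n = 0. The remaining constraints are straightforward to verify.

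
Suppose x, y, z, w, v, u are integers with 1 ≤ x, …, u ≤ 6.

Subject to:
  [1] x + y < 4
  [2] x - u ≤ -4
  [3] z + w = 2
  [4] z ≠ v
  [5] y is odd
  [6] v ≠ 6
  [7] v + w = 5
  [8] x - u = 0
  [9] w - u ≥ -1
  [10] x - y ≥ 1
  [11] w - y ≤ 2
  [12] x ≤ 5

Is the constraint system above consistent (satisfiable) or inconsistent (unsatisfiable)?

Unsatisfiable

Constraints 2, 9, 10, and 11 give w − u ≥ -1, u − x ≥ 4, x − y ≥ 1, y − w ≥ -2.
Adding all 4 inequalities: the left sides telescope to 0, and the right sides sum to (-1) + 4 + 1 + (-2) = 2. So 0 ≥ 2, which is false.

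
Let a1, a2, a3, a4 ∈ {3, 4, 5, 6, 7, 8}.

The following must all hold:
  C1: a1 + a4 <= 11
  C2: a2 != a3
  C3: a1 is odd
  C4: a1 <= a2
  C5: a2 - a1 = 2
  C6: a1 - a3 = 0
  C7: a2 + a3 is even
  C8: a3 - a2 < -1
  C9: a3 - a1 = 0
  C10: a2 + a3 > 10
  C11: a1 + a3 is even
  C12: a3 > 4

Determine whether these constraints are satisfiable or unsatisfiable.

Take a1 = 5, a2 = 7, a3 = 5, a4 = 4. Then constraint 1: a1 + a4 = 9; constraint 5: a2 - a1 = 2, and every other listed constraint is also met.

Satisfiable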